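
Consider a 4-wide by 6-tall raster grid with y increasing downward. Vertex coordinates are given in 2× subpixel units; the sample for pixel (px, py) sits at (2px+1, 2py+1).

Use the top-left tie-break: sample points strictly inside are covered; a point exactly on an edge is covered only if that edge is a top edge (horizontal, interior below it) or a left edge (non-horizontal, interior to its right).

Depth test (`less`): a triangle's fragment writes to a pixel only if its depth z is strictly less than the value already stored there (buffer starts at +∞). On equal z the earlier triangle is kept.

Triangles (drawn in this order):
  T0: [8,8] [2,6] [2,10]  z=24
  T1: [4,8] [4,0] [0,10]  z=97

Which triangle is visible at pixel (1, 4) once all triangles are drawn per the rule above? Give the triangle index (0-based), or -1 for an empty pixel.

T0:
  2·area = 24  (B↔C swapped to make it positive)
  edge (8, 8)→(2, 10): d=(-6,2) right/bottom  bias=-1
  edge (2, 10)→(2, 6): d=(0,-4) top-left  bias=+0
  edge (2, 6)→(8, 8): d=(6,2) right/bottom  bias=-1
    (1,3)@(3, 7): e=[16,4,4] → #
    (2,3)@(5, 7): e=[12,12,0] → ·  [on edge]
    (1,4)@(3, 9): e=[4,4,16] → #
    (2,4)@(5, 9): e=[0,12,12] → ·  [on edge]
    (1,5)@(3, 11): e=[-8,4,28] → ·
  covered (2 px):
    · · · ·
    · · · ·
    · · · ·
    · # · ·
    · # · ·
    · · · ·
T1:
  2·area = 32  (B↔C swapped to make it positive)
  edge (4, 8)→(0, 10): d=(-4,2) right/bottom  bias=-1
  edge (0, 10)→(4, 0): d=(4,-10) top-left  bias=+0
  edge (4, 0)→(4, 8): d=(0,8) right/bottom  bias=-1
    (1,1)@(3, 3): e=[22,2,8] → #
    (2,1)@(5, 3): e=[18,22,-8] → ·
    (1,2)@(3, 5): e=[14,10,8] → #
    (2,2)@(5, 5): e=[10,30,-8] → ·
    (1,3)@(3, 7): e=[6,18,8] → #
    (2,3)@(5, 7): e=[2,38,-8] → ·
    (0,4)@(1, 9): e=[2,6,24] → #
    (1,4)@(3, 9): e=[-2,26,8] → ·
    (0,5)@(1, 11): e=[-6,14,24] → ·
  covered (4 px):
    · · · ·
    · # · ·
    · # · ·
    · # · ·
    # · · ·
    · · · ·

Z-buffer (winner per pixel, '.' = empty):
  . . . .
  . 1 . .
  . 1 . .
  . 0 . .
  1 0 . .
  . . . .

Result: 0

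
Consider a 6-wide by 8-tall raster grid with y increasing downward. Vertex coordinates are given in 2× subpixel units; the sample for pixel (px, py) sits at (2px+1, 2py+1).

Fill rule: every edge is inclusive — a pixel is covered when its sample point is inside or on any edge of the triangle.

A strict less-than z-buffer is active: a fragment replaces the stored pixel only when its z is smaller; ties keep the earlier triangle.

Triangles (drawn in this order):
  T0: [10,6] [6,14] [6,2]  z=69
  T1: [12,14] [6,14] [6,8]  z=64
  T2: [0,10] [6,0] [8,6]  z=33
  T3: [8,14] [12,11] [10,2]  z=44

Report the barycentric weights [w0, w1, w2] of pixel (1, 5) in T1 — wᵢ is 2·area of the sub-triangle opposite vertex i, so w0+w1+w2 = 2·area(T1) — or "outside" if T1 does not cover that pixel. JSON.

T0:
  2·area = 48
  edge (10, 6)→(6, 14): d=(-4,8) inclusive
  edge (6, 14)→(6, 2): d=(0,-12) inclusive
  edge (6, 2)→(10, 6): d=(4,4) inclusive
    (2,0)@(5, 1): e=[60,-12,0] → ·  [on edge]
    (3,1)@(7, 3): e=[36,12,0] → #  [on edge]
    (4,1)@(9, 3): e=[20,36,-8] → ·
    (3,2)@(7, 5): e=[28,12,8] → #
    (4,2)@(9, 5): e=[12,36,0] → #  [on edge]
    (5,2)@(11, 5): e=[-4,60,-8] → ·
    (3,3)@(7, 7): e=[20,12,16] → #
    (5,3)@(11, 7): e=[-12,60,0] → ·  [on edge]
    (3,4)@(7, 9): e=[12,12,24] → #
    (4,4)@(9, 9): e=[-4,36,16] → ·
    (3,5)@(7, 11): e=[4,12,32] → #
    (4,5)@(9, 11): e=[-12,36,24] → ·
  covered (7 px):
    · · · · · ·
    · · · # · ·
    · · · # # ·
    · · · # # ·
    · · · # · ·
    · · · # · ·
    · · · · · ·
    · · · · · ·
T1:
  2·area = 36
  edge (12, 14)→(6, 14): d=(-6,0) inclusive
  edge (6, 14)→(6, 8): d=(0,-6) inclusive
  edge (6, 8)→(12, 14): d=(6,6) inclusive
    (0,1)@(1, 3): e=[66,-30,0] → ·  [on edge]
    (1,2)@(3, 5): e=[54,-18,0] → ·  [on edge]
    (2,3)@(5, 7): e=[42,-6,0] → ·  [on edge]
    (3,4)@(7, 9): e=[30,6,0] → #  [on edge]
    (4,4)@(9, 9): e=[30,18,-12] → ·
    (3,5)@(7, 11): e=[18,6,12] → #
    (4,5)@(9, 11): e=[18,18,0] → #  [on edge]
    (5,5)@(11, 11): e=[18,30,-12] → ·
    (3,6)@(7, 13): e=[6,6,24] → #
    (5,6)@(11, 13): e=[6,30,0] → #  [on edge]
    (3,7)@(7, 15): e=[-6,6,36] → ·
    (4,7)@(9, 15): e=[-6,18,24] → ·
  covered (6 px):
    · · · · · ·
    · · · · · ·
    · · · · · ·
    · · · · · ·
    · · · # · ·
    · · · # # ·
    · · · # # #
    · · · · · ·
T2:
  2·area = 56
  edge (0, 10)→(6, 0): d=(6,-10) inclusive
  edge (6, 0)→(8, 6): d=(2,6) inclusive
  edge (8, 6)→(0, 10): d=(-8,4) inclusive
    (2,1)@(5, 3): e=[8,12,36] → #
    (3,1)@(7, 3): e=[28,0,28] → #  [on edge]
    (4,1)@(9, 3): e=[48,-12,20] → ·
    (1,2)@(3, 5): e=[0,28,28] → #  [on edge]
    (4,2)@(9, 5): e=[60,-8,4] → ·
    (1,3)@(3, 7): e=[12,32,12] → #
    (3,3)@(7, 7): e=[52,8,-4] → ·
    (0,4)@(1, 9): e=[4,48,4] → #
    (1,4)@(3, 9): e=[24,36,-4] → ·
    (2,4)@(5, 9): e=[44,24,-12] → ·
    (4,4)@(9, 9): e=[84,0,-28] → ·  [on edge]
    (0,5)@(1, 11): e=[16,52,-12] → ·
    (5,7)@(11, 15): e=[140,0,-84] → ·  [on edge]
  covered (8 px):
    · · · · · ·
    · · # # · ·
    · # # # · ·
    · # # · · ·
    # · · · · ·
    · · · · · ·
    · · · · · ·
    · · · · · ·
T3:
  2·area = 42  (B↔C swapped to make it positive)
  edge (8, 14)→(10, 2): d=(2,-12) inclusive
  edge (10, 2)→(12, 11): d=(2,9) inclusive
  edge (12, 11)→(8, 14): d=(-4,3) inclusive
    (5,3)@(11, 7): e=[22,1,19] → #
    (4,4)@(9, 9): e=[2,23,17] → #
    (4,5)@(9, 11): e=[6,27,9] → #
    (4,6)@(9, 13): e=[10,31,1] → #
    (5,6)@(11, 13): e=[34,13,-5] → ·
    (4,7)@(9, 15): e=[14,35,-7] → ·
  covered (6 px):
    · · · · · ·
    · · · · · ·
    · · · · · ·
    · · · · · #
    · · · · # #
    · · · · # #
    · · · · # ·
    · · · · · ·

Answer: "outside"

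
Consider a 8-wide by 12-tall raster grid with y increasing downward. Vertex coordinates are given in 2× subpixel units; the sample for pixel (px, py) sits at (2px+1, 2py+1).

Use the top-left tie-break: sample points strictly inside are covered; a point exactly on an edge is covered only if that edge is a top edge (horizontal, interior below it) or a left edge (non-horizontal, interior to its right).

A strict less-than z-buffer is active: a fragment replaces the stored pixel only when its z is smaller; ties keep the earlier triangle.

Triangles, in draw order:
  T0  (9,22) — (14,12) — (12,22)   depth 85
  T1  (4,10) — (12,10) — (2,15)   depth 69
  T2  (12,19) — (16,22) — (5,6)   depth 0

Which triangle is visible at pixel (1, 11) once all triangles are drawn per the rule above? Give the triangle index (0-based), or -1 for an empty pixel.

T0:
  2·area = 30
  edge (9, 22)→(14, 12): d=(5,-10) top-left  bias=+0
  edge (14, 12)→(12, 22): d=(-2,10) right/bottom  bias=-1
  edge (12, 22)→(9, 22): d=(-3,0) right/bottom  bias=-1
    (7,3)@(15, 7): e=[-15,0,45] → ·  [on edge]
    (6,7)@(13, 15): e=[5,4,21] → █
    (7,7)@(15, 15): e=[25,-16,21] → ·
    (6,8)@(13, 17): e=[15,0,15] → ·  [on edge]
    (5,9)@(11, 19): e=[5,16,9] → █
    (6,9)@(13, 19): e=[25,-4,9] → ·
    (5,10)@(11, 21): e=[15,12,3] → █
    (6,10)@(13, 21): e=[35,-8,3] → ·
    (5,11)@(11, 23): e=[25,8,-3] → ·
  covered (3 px):
    · · · · · · · ·
    · · · · · · · ·
    · · · · · · · ·
    · · · · · · · ·
    · · · · · · · ·
    · · · · · · · ·
    · · · · · · · ·
    · · · · · · █ ·
    · · · · · · · ·
    · · · · · █ · ·
    · · · · · █ · ·
    · · · · · · · ·
T1:
  2·area = 40
  edge (4, 10)→(12, 10): d=(8,0) top-left  bias=+0
  edge (12, 10)→(2, 15): d=(-10,5) right/bottom  bias=-1
  edge (2, 15)→(4, 10): d=(2,-5) top-left  bias=+0
    (2,5)@(5, 11): e=[8,25,7] → █
    (3,5)@(7, 11): e=[8,15,17] → █
    (4,5)@(9, 11): e=[8,5,27] → █
    (5,5)@(11, 11): e=[8,-5,37] → ·
    (1,6)@(3, 13): e=[24,15,1] → █
    (3,6)@(7, 13): e=[24,-5,21] → ·
    (4,6)@(9, 13): e=[24,-15,31] → ·
    (1,7)@(3, 15): e=[40,-5,5] → ·
    (2,7)@(5, 15): e=[40,-15,15] → ·
  covered (5 px):
    · · · · · · · ·
    · · · · · · · ·
    · · · · · · · ·
    · · · · · · · ·
    · · · · · · · ·
    · · █ █ █ · · ·
    · █ █ · · · · ·
    · · · · · · · ·
    · · · · · · · ·
    · · · · · · · ·
    · · · · · · · ·
    · · · · · · · ·
T2:
  2·area = 31  (B↔C swapped to make it positive)
  edge (12, 19)→(5, 6): d=(-7,-13) top-left  bias=+0
  edge (5, 6)→(16, 22): d=(11,16) right/bottom  bias=-1
  edge (16, 22)→(12, 19): d=(-4,-3) top-left  bias=+0
    (3,4)@(7, 9): e=[5,1,25] → █
    (4,4)@(9, 9): e=[31,-31,31] → ·
    (3,5)@(7, 11): e=[-9,23,17] → ·
    (4,6)@(9, 13): e=[3,13,15] → █
    (5,6)@(11, 13): e=[29,-19,21] → ·
    (4,7)@(9, 15): e=[-11,35,7] → ·
    (5,7)@(11, 15): e=[15,3,13] → █
    (6,7)@(13, 15): e=[41,-29,19] → ·
    (5,8)@(11, 17): e=[1,25,5] → █
    (6,8)@(13, 17): e=[27,-7,11] → ·
    (5,9)@(11, 19): e=[-13,47,-3] → ·
    (6,9)@(13, 19): e=[13,15,3] → █
  covered (6 px):
    · · · · · · · ·
    · · · · · · · ·
    · · · · · · · ·
    · · · · · · · ·
    · · · █ · · · ·
    · · · · · · · ·
    · · · · █ · · ·
    · · · · · █ · ·
    · · · · · █ · ·
    · · · · · · █ ·
    · · · · · · · █
    · · · · · · · ·

Z-buffer (winner per pixel, '.' = empty):
  . . . . . . . .
  . . . . . . . .
  . . . . . . . .
  . . . . . . . .
  . . . 2 . . . .
  . . 1 1 1 . . .
  . 1 1 . 2 . . .
  . . . . . 2 0 .
  . . . . . 2 . .
  . . . . . 0 2 .
  . . . . . 0 . 2
  . . . . . . . .

Result: -1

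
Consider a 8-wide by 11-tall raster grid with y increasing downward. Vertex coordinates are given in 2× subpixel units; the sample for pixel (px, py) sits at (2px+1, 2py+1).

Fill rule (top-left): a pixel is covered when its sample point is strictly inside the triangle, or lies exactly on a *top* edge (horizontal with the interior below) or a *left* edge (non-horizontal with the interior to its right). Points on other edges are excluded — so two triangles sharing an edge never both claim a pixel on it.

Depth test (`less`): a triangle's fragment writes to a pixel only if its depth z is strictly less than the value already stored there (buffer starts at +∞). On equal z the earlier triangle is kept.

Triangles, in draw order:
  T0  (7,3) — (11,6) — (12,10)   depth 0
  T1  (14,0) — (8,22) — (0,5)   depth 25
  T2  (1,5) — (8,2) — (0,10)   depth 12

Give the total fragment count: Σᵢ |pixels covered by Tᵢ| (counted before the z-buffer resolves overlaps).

T0:
  2·area = 13
  edge (7, 3)→(11, 6): d=(4,3) right/bottom  bias=-1
  edge (11, 6)→(12, 10): d=(1,4) right/bottom  bias=-1
  edge (12, 10)→(7, 3): d=(-5,-7) top-left  bias=+0
    (3,1)@(7, 3): e=[0,13,0] → ·  [on edge]
    (4,2)@(9, 5): e=[2,7,4] → █
    (5,2)@(11, 5): e=[-4,-1,18] → ·
    (4,3)@(9, 7): e=[10,9,-6] → ·
    (5,3)@(11, 7): e=[4,1,8] → █
    (6,3)@(13, 7): e=[-2,-7,22] → ·
    (5,4)@(11, 9): e=[12,3,-2] → ·
    (7,4)@(15, 9): e=[0,-13,26] → ·  [on edge]
  covered (2 px):
    · · · · · · · ·
    · · · · · · · ·
    · · · · █ · · ·
    · · · · · █ · ·
    · · · · · · · ·
    · · · · · · · ·
    · · · · · · · ·
    · · · · · · · ·
    · · · · · · · ·
    · · · · · · · ·
    · · · · · · · ·
T1:
  2·area = 278
  edge (14, 0)→(8, 22): d=(-6,22) right/bottom  bias=-1
  edge (8, 22)→(0, 5): d=(-8,-17) top-left  bias=+0
  edge (0, 5)→(14, 0): d=(14,-5) top-left  bias=+0
    (6,0)@(13, 1): e=[16,253,9] → █
    (7,0)@(15, 1): e=[-28,287,19] → ·
    (3,1)@(7, 3): e=[136,135,7] → █
    (4,1)@(9, 3): e=[92,169,17] → █
    (5,1)@(11, 3): e=[48,203,27] → █
    (7,1)@(15, 3): e=[-40,271,47] → ·
    (0,2)@(1, 5): e=[256,17,5] → █
    (1,2)@(3, 5): e=[212,51,15] → █
    (2,2)@(5, 5): e=[168,85,25] → █
    (6,2)@(13, 5): e=[-8,221,65] → ·
    (0,3)@(1, 7): e=[244,1,33] → █
    (6,3)@(13, 7): e=[-20,205,93] → ·
    (5,5)@(11, 11): e=[0,139,139] → ·  [on edge]
  covered (35 px):
    · · · · · · █ ·
    · · · █ █ █ █ ·
    █ █ █ █ █ █ · ·
    █ █ █ █ █ █ · ·
    · █ █ █ █ █ · ·
    · █ █ █ █ · · ·
    · · █ █ █ · · ·
    · · █ █ █ · · ·
    · · · █ █ · · ·
    · · · █ · · · ·
    · · · · · · · ·
T2:
  2·area = 32
  edge (1, 5)→(8, 2): d=(7,-3) top-left  bias=+0
  edge (8, 2)→(0, 10): d=(-8,8) right/bottom  bias=-1
  edge (0, 10)→(1, 5): d=(1,-5) top-left  bias=+0
    (4,0)@(9, 1): e=[-4,0,36] → ·  [on edge]
    (3,1)@(7, 3): e=[4,0,28] → ·  [on edge]
    (0,2)@(1, 5): e=[0,32,0] → █  [on edge]
    (1,2)@(3, 5): e=[6,16,10] → █
    (2,2)@(5, 5): e=[12,0,20] → ·  [on edge]
    (0,3)@(1, 7): e=[14,16,2] → █
    (1,3)@(3, 7): e=[20,0,12] → ·  [on edge]
    (0,4)@(1, 9): e=[28,0,4] → ·  [on edge]
  covered (3 px):
    · · · · · · · ·
    · · · · · · · ·
    █ █ · · · · · ·
    █ · · · · · · ·
    · · · · · · · ·
    · · · · · · · ·
    · · · · · · · ·
    · · · · · · · ·
    · · · · · · · ·
    · · · · · · · ·
    · · · · · · · ·

Answer: 40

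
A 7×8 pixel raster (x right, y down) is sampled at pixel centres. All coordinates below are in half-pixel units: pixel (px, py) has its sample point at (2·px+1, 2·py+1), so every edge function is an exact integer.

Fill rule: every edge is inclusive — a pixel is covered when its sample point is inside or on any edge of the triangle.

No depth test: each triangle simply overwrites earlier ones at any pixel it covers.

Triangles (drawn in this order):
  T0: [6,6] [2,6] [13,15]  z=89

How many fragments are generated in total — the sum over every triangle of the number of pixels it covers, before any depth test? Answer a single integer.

T0:
  2·area = 36  (B↔C swapped to make it positive)
  edge (6, 6)→(13, 15): d=(7,9) inclusive
  edge (13, 15)→(2, 6): d=(-11,-9) inclusive
  edge (2, 6)→(6, 6): d=(4,0) inclusive
    (2,3)@(5, 7): e=[16,16,4] → #
    (3,3)@(7, 7): e=[-2,34,4] → ·
    (2,4)@(5, 9): e=[30,-6,12] → ·
    (3,4)@(7, 9): e=[12,12,12] → #
    (4,4)@(9, 9): e=[-6,30,12] → ·
    (3,5)@(7, 11): e=[26,-10,20] → ·
    (4,5)@(9, 11): e=[8,8,20] → #
    (5,5)@(11, 11): e=[-10,26,20] → ·
    (4,6)@(9, 13): e=[22,-14,28] → ·
    (5,6)@(11, 13): e=[4,4,28] → #
    (6,6)@(13, 13): e=[-14,22,28] → ·
    (5,7)@(11, 15): e=[18,-18,36] → ·
    (6,7)@(13, 15): e=[0,0,36] → #  [on edge]
  covered (5 px):
    · · · · · · ·
    · · · · · · ·
    · · · · · · ·
    · · # · · · ·
    · · · # · · ·
    · · · · # · ·
    · · · · · # ·
    · · · · · · #

Final: 5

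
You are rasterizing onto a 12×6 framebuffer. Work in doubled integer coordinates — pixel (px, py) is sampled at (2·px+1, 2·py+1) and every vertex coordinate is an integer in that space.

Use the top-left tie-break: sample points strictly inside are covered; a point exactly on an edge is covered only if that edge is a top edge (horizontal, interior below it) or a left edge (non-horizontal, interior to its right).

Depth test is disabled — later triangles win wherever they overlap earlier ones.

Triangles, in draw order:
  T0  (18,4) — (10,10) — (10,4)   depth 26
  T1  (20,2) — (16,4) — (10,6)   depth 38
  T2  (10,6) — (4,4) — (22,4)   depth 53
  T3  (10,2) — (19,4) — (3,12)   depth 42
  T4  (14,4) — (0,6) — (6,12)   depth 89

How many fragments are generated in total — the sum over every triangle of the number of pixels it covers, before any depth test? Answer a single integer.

T0:
  2·area = 48
  edge (18, 4)→(10, 10): d=(-8,6) right/bottom  bias=-1
  edge (10, 10)→(10, 4): d=(0,-6) top-left  bias=+0
  edge (10, 4)→(18, 4): d=(8,0) top-left  bias=+0
    (5,2)@(11, 5): e=[34,6,8] → #
    (6,2)@(13, 5): e=[22,18,8] → #
    (7,2)@(15, 5): e=[10,30,8] → #
    (8,2)@(17, 5): e=[-2,42,8] → ·
    (5,3)@(11, 7): e=[18,6,24] → #
    (7,3)@(15, 7): e=[-6,30,24] → ·
    (5,4)@(11, 9): e=[2,6,40] → #
    (6,4)@(13, 9): e=[-10,18,40] → ·
    (5,5)@(11, 11): e=[-14,6,56] → ·
  covered (6 px):
    · · · · · · · · · · · ·
    · · · · · · · · · · · ·
    · · · · · # # # · · · ·
    · · · · · # # · · · · ·
    · · · · · # · · · · · ·
    · · · · · · · · · · · ·
T1:
  2·area = 4
  edge (20, 2)→(16, 4): d=(-4,2) right/bottom  bias=-1
  edge (16, 4)→(10, 6): d=(-6,2) right/bottom  bias=-1
  edge (10, 6)→(20, 2): d=(10,-4) top-left  bias=+0
    (9,1)@(19, 3): e=[-2,0,6] → ·  [on edge]
    (6,2)@(13, 5): e=[2,0,2] → ·  [on edge]
    (3,3)@(7, 7): e=[6,0,-2] → ·  [on edge]
    (0,4)@(1, 9): e=[10,0,-6] → ·  [on edge]
  covered (0 px):
    · · · · · · · · · · · ·
    · · · · · · · · · · · ·
    · · · · · · · · · · · ·
    · · · · · · · · · · · ·
    · · · · · · · · · · · ·
    · · · · · · · · · · · ·
T2:
  2·area = 36
  edge (10, 6)→(4, 4): d=(-6,-2) top-left  bias=+0
  edge (4, 4)→(22, 4): d=(18,0) top-left  bias=+0
  edge (22, 4)→(10, 6): d=(-12,2) right/bottom  bias=-1
    (0,1)@(1, 3): e=[0,-18,54] → ·  [on edge]
    (3,2)@(7, 5): e=[0,18,18] → #  [on edge]
    (4,2)@(9, 5): e=[4,18,14] → #
    (5,2)@(11, 5): e=[8,18,10] → #
    (6,2)@(13, 5): e=[12,18,6] → #
    (7,2)@(15, 5): e=[16,18,2] → #
    (8,2)@(17, 5): e=[20,18,-2] → ·
    (3,3)@(7, 7): e=[-12,54,-6] → ·
    (4,3)@(9, 7): e=[-8,54,-10] → ·
    (5,3)@(11, 7): e=[-4,54,-14] → ·
    (6,3)@(13, 7): e=[0,54,-18] → ·  [on edge]
    (7,3)@(15, 7): e=[4,54,-22] → ·
    (9,4)@(19, 9): e=[0,90,-54] → ·  [on edge]
  covered (5 px):
    · · · · · · · · · · · ·
    · · · · · · · · · · · ·
    · · · # # # # # · · · ·
    · · · · · · · · · · · ·
    · · · · · · · · · · · ·
    · · · · · · · · · · · ·
T3:
  2·area = 104
  edge (10, 2)→(19, 4): d=(9,2) right/bottom  bias=-1
  edge (19, 4)→(3, 12): d=(-16,8) right/bottom  bias=-1
  edge (3, 12)→(10, 2): d=(7,-10) top-left  bias=+0
    (5,1)@(11, 3): e=[7,80,17] → #
    (6,1)@(13, 3): e=[3,64,37] → #
    (7,1)@(15, 3): e=[-1,48,57] → ·
    (10,1)@(21, 3): e=[-13,0,117] → ·  [on edge]
    (4,2)@(9, 5): e=[29,64,11] → #
    (7,2)@(15, 5): e=[17,16,71] → #
    (8,2)@(17, 5): e=[13,0,91] → ·  [on edge]
    (3,3)@(7, 7): e=[51,48,5] → #
    (6,3)@(13, 7): e=[39,0,65] → ·  [on edge]
    (7,3)@(15, 7): e=[35,-16,85] → ·
    (3,4)@(7, 9): e=[69,16,19] → #
    (4,4)@(9, 9): e=[65,0,39] → ·  [on edge]
    (2,5)@(5, 11): e=[91,0,13] → ·  [on edge]
  covered (10 px):
    · · · · · · · · · · · ·
    · · · · · # # · · · · ·
    · · · · # # # # · · · ·
    · · · # # # · · · · · ·
    · · · # · · · · · · · ·
    · · · · · · · · · · · ·
T4:
  2·area = 96  (B↔C swapped to make it positive)
  edge (14, 4)→(6, 12): d=(-8,8) right/bottom  bias=-1
  edge (6, 12)→(0, 6): d=(-6,-6) top-left  bias=+0
  edge (0, 6)→(14, 4): d=(14,-2) top-left  bias=+0
    (8,0)@(17, 1): e=[0,132,-36] → ·  [on edge]
    (7,1)@(15, 3): e=[0,108,-12] → ·  [on edge]
    (10,1)@(21, 3): e=[-48,144,0] → ·  [on edge]
    (3,2)@(7, 5): e=[48,48,0] → #  [on edge]
    (4,2)@(9, 5): e=[32,60,4] → #
    (5,2)@(11, 5): e=[16,72,8] → #
    (6,2)@(13, 5): e=[0,84,12] → ·  [on edge]
    (0,3)@(1, 7): e=[80,0,16] → #  [on edge]
    (1,3)@(3, 7): e=[64,12,20] → #
    (2,3)@(5, 7): e=[48,24,24] → #
    (5,3)@(11, 7): e=[0,60,36] → ·  [on edge]
    (0,4)@(1, 9): e=[64,-12,44] → ·
    (1,4)@(3, 9): e=[48,0,48] → #  [on edge]
    (4,4)@(9, 9): e=[0,36,60] → ·  [on edge]
    (2,5)@(5, 11): e=[16,0,80] → #  [on edge]
    (3,5)@(7, 11): e=[0,12,84] → ·  [on edge]
  covered (12 px):
    · · · · · · · · · · · ·
    · · · · · · · · · · · ·
    · · · # # # · · · · · ·
    # # # # # · · · · · · ·
    · # # # · · · · · · · ·
    · · # · · · · · · · · ·

Result: 33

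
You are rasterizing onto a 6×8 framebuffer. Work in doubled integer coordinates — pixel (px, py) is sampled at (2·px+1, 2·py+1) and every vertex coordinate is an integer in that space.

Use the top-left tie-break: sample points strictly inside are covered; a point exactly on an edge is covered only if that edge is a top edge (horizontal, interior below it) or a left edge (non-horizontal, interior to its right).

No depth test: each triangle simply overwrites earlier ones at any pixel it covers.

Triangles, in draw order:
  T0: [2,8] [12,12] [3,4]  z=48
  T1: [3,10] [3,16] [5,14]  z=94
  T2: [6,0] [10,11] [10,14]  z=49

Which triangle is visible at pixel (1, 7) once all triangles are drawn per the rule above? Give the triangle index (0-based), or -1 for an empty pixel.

T0:
  2·area = 44  (B↔C swapped to make it positive)
  edge (2, 8)→(3, 4): d=(1,-4) top-left  bias=+0
  edge (3, 4)→(12, 12): d=(9,8) right/bottom  bias=-1
  edge (12, 12)→(2, 8): d=(-10,-4) top-left  bias=+0
    (1,2)@(3, 5): e=[1,9,34] → █
    (2,2)@(5, 5): e=[9,-7,42] → ·
    (1,3)@(3, 7): e=[3,27,14] → █
    (2,3)@(5, 7): e=[11,11,22] → █
    (3,3)@(7, 7): e=[19,-5,30] → ·
    (1,4)@(3, 9): e=[5,45,-6] → ·
    (2,4)@(5, 9): e=[13,29,2] → █
    (3,4)@(7, 9): e=[21,13,10] → █
    (4,4)@(9, 9): e=[29,-3,18] → ·
    (2,5)@(5, 11): e=[15,47,-18] → ·
    (3,5)@(7, 11): e=[23,31,-10] → ·
  covered (5 px):
    · · · · · ·
    · · · · · ·
    · █ · · · ·
    · █ █ · · ·
    · · █ █ · ·
    · · · · · ·
    · · · · · ·
    · · · · · ·
T1:
  2·area = 12  (B↔C swapped to make it positive)
  edge (3, 10)→(5, 14): d=(2,4) right/bottom  bias=-1
  edge (5, 14)→(3, 16): d=(-2,2) right/bottom  bias=-1
  edge (3, 16)→(3, 10): d=(0,-6) top-left  bias=+0
    (1,0)@(3, 1): e=[-18,30,0] → ·  [on edge]
    (1,1)@(3, 3): e=[-14,26,0] → ·  [on edge]
    (1,2)@(3, 5): e=[-10,22,0] → ·  [on edge]
    (1,3)@(3, 7): e=[-6,18,0] → ·  [on edge]
    (1,4)@(3, 9): e=[-2,14,0] → ·  [on edge]
    (1,5)@(3, 11): e=[2,10,0] → █  [on edge]
    (2,5)@(5, 11): e=[-6,6,12] → ·
    (1,6)@(3, 13): e=[6,6,0] → █  [on edge]
    (2,6)@(5, 13): e=[-2,2,12] → ·
    (1,7)@(3, 15): e=[10,2,0] → █  [on edge]
    (2,7)@(5, 15): e=[2,-2,12] → ·
  covered (3 px):
    · · · · · ·
    · · · · · ·
    · · · · · ·
    · · · · · ·
    · · · · · ·
    · █ · · · ·
    · █ · · · ·
    · █ · · · ·
T2:
  2·area = 12
  edge (6, 0)→(10, 11): d=(4,11) right/bottom  bias=-1
  edge (10, 11)→(10, 14): d=(0,3) right/bottom  bias=-1
  edge (10, 14)→(6, 0): d=(-4,-14) top-left  bias=+0
    (3,1)@(7, 3): e=[1,9,2] → █
    (4,1)@(9, 3): e=[-21,3,30] → ·
    (3,2)@(7, 5): e=[9,9,-6] → ·
    (4,4)@(9, 9): e=[3,3,6] → █
    (5,4)@(11, 9): e=[-19,-3,34] → ·
    (4,5)@(9, 11): e=[11,3,-2] → ·
  covered (2 px):
    · · · · · ·
    · · · █ · ·
    · · · · · ·
    · · · · · ·
    · · · · █ ·
    · · · · · ·
    · · · · · ·
    · · · · · ·

Z-buffer (winner per pixel, '.' = empty):
  . . . . . .
  . . . 2 . .
  . 0 . . . .
  . 0 0 . . .
  . . 0 0 2 .
  . 1 . . . .
  . 1 . . . .
  . 1 . . . .

Result: 1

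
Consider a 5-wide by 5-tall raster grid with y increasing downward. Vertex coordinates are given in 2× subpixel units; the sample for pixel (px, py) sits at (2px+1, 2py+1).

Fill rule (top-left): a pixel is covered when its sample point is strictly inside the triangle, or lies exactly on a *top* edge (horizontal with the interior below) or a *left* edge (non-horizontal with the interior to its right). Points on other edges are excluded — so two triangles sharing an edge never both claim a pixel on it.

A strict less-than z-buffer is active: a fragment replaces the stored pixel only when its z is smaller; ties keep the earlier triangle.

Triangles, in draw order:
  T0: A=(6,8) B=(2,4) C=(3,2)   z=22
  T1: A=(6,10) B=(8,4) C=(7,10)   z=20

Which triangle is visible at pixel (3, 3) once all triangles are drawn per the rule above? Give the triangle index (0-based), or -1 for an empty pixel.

T0:
  2·area = 12
  edge (6, 8)→(2, 4): d=(-4,-4) top-left  bias=+0
  edge (2, 4)→(3, 2): d=(1,-2) top-left  bias=+0
  edge (3, 2)→(6, 8): d=(3,6) right/bottom  bias=-1
    (0,1)@(1, 3): e=[0,-3,15] → ·  [on edge]
    (1,1)@(3, 3): e=[8,1,3] → #
    (2,1)@(5, 3): e=[16,5,-9] → ·
    (1,2)@(3, 5): e=[0,3,9] → #  [on edge]
    (2,2)@(5, 5): e=[8,7,-3] → ·
    (1,3)@(3, 7): e=[-8,5,15] → ·
    (2,3)@(5, 7): e=[0,9,3] → #  [on edge]
    (3,3)@(7, 7): e=[8,13,-9] → ·
    (2,4)@(5, 9): e=[-8,11,9] → ·
    (3,4)@(7, 9): e=[0,15,-3] → ·  [on edge]
  covered (3 px):
    · · · · ·
    · # · · ·
    · # · · ·
    · · # · ·
    · · · · ·
T1:
  2·area = 6
  edge (6, 10)→(8, 4): d=(2,-6) top-left  bias=+0
  edge (8, 4)→(7, 10): d=(-1,6) right/bottom  bias=-1
  edge (7, 10)→(6, 10): d=(-1,0) right/bottom  bias=-1
    (4,0)@(9, 1): e=[0,-3,9] → ·  [on edge]
    (3,3)@(7, 7): e=[0,3,3] → #  [on edge]
    (4,3)@(9, 7): e=[12,-9,3] → ·
    (3,4)@(7, 9): e=[4,1,1] → #
    (4,4)@(9, 9): e=[16,-11,1] → ·
  covered (2 px):
    · · · · ·
    · · · · ·
    · · · · ·
    · · · # ·
    · · · # ·

Z-buffer (winner per pixel, '.' = empty):
  . . . . .
  . 0 . . .
  . 0 . . .
  . . 0 1 .
  . . . 1 .

Result: 1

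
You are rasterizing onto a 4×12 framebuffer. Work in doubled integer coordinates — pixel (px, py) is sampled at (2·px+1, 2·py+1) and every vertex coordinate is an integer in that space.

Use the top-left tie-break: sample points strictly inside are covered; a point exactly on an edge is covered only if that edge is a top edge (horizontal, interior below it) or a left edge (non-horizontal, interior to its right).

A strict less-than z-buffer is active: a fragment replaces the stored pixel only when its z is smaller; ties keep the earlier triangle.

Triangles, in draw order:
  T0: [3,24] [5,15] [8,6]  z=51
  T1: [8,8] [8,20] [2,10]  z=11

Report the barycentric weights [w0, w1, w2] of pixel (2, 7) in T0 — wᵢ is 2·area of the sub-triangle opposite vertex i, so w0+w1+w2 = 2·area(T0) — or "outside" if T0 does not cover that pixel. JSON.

T0:
  2·area = 9
  edge (3, 24)→(5, 15): d=(2,-9) top-left  bias=+0
  edge (5, 15)→(8, 6): d=(3,-9) top-left  bias=+0
  edge (8, 6)→(3, 24): d=(-5,18) right/bottom  bias=-1
    (3,4)@(7, 9): e=[6,0,3] → █  [on edge]
    (3,5)@(7, 11): e=[10,6,-7] → ·
    (2,7)@(5, 15): e=[0,0,9] → █  [on edge]
    (3,7)@(7, 15): e=[18,18,-27] → ·
    (2,8)@(5, 17): e=[4,6,-1] → ·
    (1,10)@(3, 21): e=[-6,0,15] → ·  [on edge]
  covered (2 px):
    · · · ·
    · · · ·
    · · · ·
    · · · ·
    · · · █
    · · · ·
    · · · ·
    · · █ ·
    · · · ·
    · · · ·
    · · · ·
    · · · ·
T1:
  2·area = 72
  edge (8, 8)→(8, 20): d=(0,12) right/bottom  bias=-1
  edge (8, 20)→(2, 10): d=(-6,-10) top-left  bias=+0
  edge (2, 10)→(8, 8): d=(6,-2) top-left  bias=+0
    (2,4)@(5, 9): e=[36,36,0] → █  [on edge]
    (3,4)@(7, 9): e=[12,56,4] → █
    (1,5)@(3, 11): e=[60,4,8] → █
    (1,6)@(3, 13): e=[60,-8,20] → ·
    (2,6)@(5, 13): e=[36,12,24] → █
    (2,7)@(5, 15): e=[36,0,36] → █  [on edge]
    (2,8)@(5, 17): e=[36,-12,48] → ·
    (3,8)@(7, 17): e=[12,8,52] → █
    (3,9)@(7, 19): e=[12,-4,64] → ·
  covered (10 px):
    · · · ·
    · · · ·
    · · · ·
    · · · ·
    · · █ █
    · █ █ █
    · · █ █
    · · █ █
    · · · █
    · · · ·
    · · · ·
    · · · ·

Result: [0,9,0]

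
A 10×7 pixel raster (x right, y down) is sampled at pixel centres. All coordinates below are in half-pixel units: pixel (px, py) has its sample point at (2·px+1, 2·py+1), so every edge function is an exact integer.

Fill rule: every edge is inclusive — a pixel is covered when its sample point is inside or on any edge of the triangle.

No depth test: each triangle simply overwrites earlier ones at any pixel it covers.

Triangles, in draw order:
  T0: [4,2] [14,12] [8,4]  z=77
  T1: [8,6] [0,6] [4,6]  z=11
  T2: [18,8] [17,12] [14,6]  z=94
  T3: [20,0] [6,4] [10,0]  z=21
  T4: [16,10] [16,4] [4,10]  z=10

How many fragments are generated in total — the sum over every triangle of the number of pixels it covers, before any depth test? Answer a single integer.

T0:
  2·area = 20  (B↔C swapped to make it positive)
  edge (4, 2)→(8, 4): d=(4,2) inclusive
  edge (8, 4)→(14, 12): d=(6,8) inclusive
  edge (14, 12)→(4, 2): d=(-10,-10) inclusive
    (1,0)@(3, 1): e=[-2,22,0] → .  [on edge]
    (2,1)@(5, 3): e=[2,18,0] → X  [on edge]
    (3,1)@(7, 3): e=[-2,2,20] → .
    (2,2)@(5, 5): e=[10,30,-20] → .
    (3,2)@(7, 5): e=[6,14,0] → X  [on edge]
    (4,2)@(9, 5): e=[2,-2,20] → .
    (3,3)@(7, 7): e=[14,26,-20] → .
    (4,3)@(9, 7): e=[10,10,0] → X  [on edge]
    (5,3)@(11, 7): e=[6,-6,20] → .
    (4,4)@(9, 9): e=[18,22,-20] → .
    (5,4)@(11, 9): e=[14,6,0] → X  [on edge]
    (6,4)@(13, 9): e=[10,-10,20] → .
    (6,5)@(13, 11): e=[18,2,0] → X  [on edge]
    (7,6)@(15, 13): e=[22,-2,0] → .  [on edge]
  covered (5 px):
    . . . . . . . . . .
    . . X . . . . . . .
    . . . X . . . . . .
    . . . . X . . . . .
    . . . . . X . . . .
    . . . . . . X . . .
    . . . . . . . . . .
T1:
  degenerate (2·area = 0) — covers nothing
T2:
  2·area = 18
  edge (18, 8)→(17, 12): d=(-1,4) inclusive
  edge (17, 12)→(14, 6): d=(-3,-6) inclusive
  edge (14, 6)→(18, 8): d=(4,2) inclusive
    (7,3)@(15, 7): e=[13,3,2] → X
    (8,3)@(17, 7): e=[5,15,-2] → .
    (7,4)@(15, 9): e=[11,-3,10] → .
    (8,4)@(17, 9): e=[3,9,6] → X
    (9,4)@(19, 9): e=[-5,21,2] → .
    (8,5)@(17, 11): e=[1,3,14] → X
    (9,5)@(19, 11): e=[-7,15,10] → .
    (8,6)@(17, 13): e=[-1,-3,22] → .
  covered (3 px):
    . . . . . . . . . .
    . . . . . . . . . .
    . . . . . . . . . .
    . . . . . . . X . .
    . . . . . . . . X .
    . . . . . . . . X .
    . . . . . . . . . .
T3:
  2·area = 40
  edge (20, 0)→(6, 4): d=(-14,4) inclusive
  edge (6, 4)→(10, 0): d=(4,-4) inclusive
  edge (10, 0)→(20, 0): d=(10,0) inclusive
    (4,0)@(9, 1): e=[30,0,10] → X  [on edge]
    (5,0)@(11, 1): e=[22,8,10] → X
    (6,0)@(13, 1): e=[14,16,10] → X
    (7,0)@(15, 1): e=[6,24,10] → X
    (8,0)@(17, 1): e=[-2,32,10] → .
    (3,1)@(7, 3): e=[10,0,30] → X  [on edge]
    (5,1)@(11, 3): e=[-6,16,30] → .
    (6,1)@(13, 3): e=[-14,24,30] → .
    (7,1)@(15, 3): e=[-22,32,30] → .
    (2,2)@(5, 5): e=[-10,0,50] → .  [on edge]
    (3,2)@(7, 5): e=[-18,8,50] → .
    (4,2)@(9, 5): e=[-26,16,50] → .
    (1,3)@(3, 7): e=[-30,0,70] → .  [on edge]
    (0,4)@(1, 9): e=[-50,0,90] → .  [on edge]
  covered (6 px):
    . . . . X X X X . .
    . . . X X . . . . .
    . . . . . . . . . .
    . . . . . . . . . .
    . . . . . . . . . .
    . . . . . . . . . .
    . . . . . . . . . .
T4:
  2·area = 72  (B↔C swapped to make it positive)
  edge (16, 10)→(4, 10): d=(-12,0) inclusive
  edge (4, 10)→(16, 4): d=(12,-6) inclusive
  edge (16, 4)→(16, 10): d=(0,6) inclusive
    (7,2)@(15, 5): e=[60,6,6] → X
    (8,2)@(17, 5): e=[60,18,-6] → .
    (5,3)@(11, 7): e=[36,6,30] → X
    (6,3)@(13, 7): e=[36,18,18] → X
    (8,3)@(17, 7): e=[36,42,-6] → .
    (3,4)@(7, 9): e=[12,6,54] → X
    (4,4)@(9, 9): e=[12,18,42] → X
    (8,4)@(17, 9): e=[12,66,-6] → .
    (3,5)@(7, 11): e=[-12,30,54] → .
    (4,5)@(9, 11): e=[-12,42,42] → .
    (5,5)@(11, 11): e=[-12,54,30] → .
    (6,5)@(13, 11): e=[-12,66,18] → .
  covered (9 px):
    . . . . . . . . . .
    . . . . . . . . . .
    . . . . . . . X . .
    . . . . . X X X . .
    . . . X X X X X . .
    . . . . . . . . . .
    . . . . . . . . . .

Result: 23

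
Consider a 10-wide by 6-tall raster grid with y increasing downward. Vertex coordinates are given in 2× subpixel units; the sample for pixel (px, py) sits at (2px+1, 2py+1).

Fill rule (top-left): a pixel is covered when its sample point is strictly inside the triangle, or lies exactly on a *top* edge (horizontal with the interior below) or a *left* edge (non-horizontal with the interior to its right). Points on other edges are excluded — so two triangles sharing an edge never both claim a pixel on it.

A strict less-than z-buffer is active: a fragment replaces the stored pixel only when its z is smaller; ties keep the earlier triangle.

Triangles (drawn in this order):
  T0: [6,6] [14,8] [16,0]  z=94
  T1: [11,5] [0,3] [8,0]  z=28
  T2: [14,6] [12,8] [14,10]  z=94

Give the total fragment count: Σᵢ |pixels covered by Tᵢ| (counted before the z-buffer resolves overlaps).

T0:
  2·area = 68  (B↔C swapped to make it positive)
  edge (6, 6)→(16, 0): d=(10,-6) top-left  bias=+0
  edge (16, 0)→(14, 8): d=(-2,8) right/bottom  bias=-1
  edge (14, 8)→(6, 6): d=(-8,-2) top-left  bias=+0
    (7,0)@(15, 1): e=[4,6,58] → X
    (8,0)@(17, 1): e=[16,-10,62] → .
    (5,1)@(11, 3): e=[0,34,34] → X  [on edge]
    (6,1)@(13, 3): e=[12,18,38] → X
    (8,1)@(17, 3): e=[36,-14,46] → .
    (4,2)@(9, 5): e=[8,46,14] → X
    (7,2)@(15, 5): e=[44,-2,26] → .
    (4,3)@(9, 7): e=[28,42,-2] → .
    (5,3)@(11, 7): e=[40,26,2] → X
    (7,3)@(15, 7): e=[64,-6,10] → .
    (0,4)@(1, 9): e=[0,102,-34] → .  [on edge]
    (5,4)@(11, 9): e=[60,22,-14] → .
  covered (9 px):
    . . . . . . . X . .
    . . . . . X X X . .
    . . . . X X X . . .
    . . . . . X X . . .
    . . . . . . . . . .
    . . . . . . . . . .
T1:
  2·area = 49
  edge (11, 5)→(0, 3): d=(-11,-2) top-left  bias=+0
  edge (0, 3)→(8, 0): d=(8,-3) top-left  bias=+0
  edge (8, 0)→(11, 5): d=(3,5) right/bottom  bias=-1
    (3,0)@(7, 1): e=[36,5,8] → X
    (4,0)@(9, 1): e=[40,11,-2] → .
    (0,1)@(1, 3): e=[2,3,44] → X
    (1,1)@(3, 3): e=[6,9,34] → X
    (2,1)@(5, 3): e=[10,15,24] → X
    (4,1)@(9, 3): e=[18,27,4] → X
    (5,1)@(11, 3): e=[22,33,-6] → .
    (0,2)@(1, 5): e=[-20,19,50] → .
    (1,2)@(3, 5): e=[-16,25,40] → .
    (2,2)@(5, 5): e=[-12,31,30] → .
    (3,2)@(7, 5): e=[-8,37,20] → .
    (4,2)@(9, 5): e=[-4,43,10] → .
    (5,2)@(11, 5): e=[0,49,0] → .  [on edge]
  covered (6 px):
    . . . X . . . . . .
    X X X X X . . . . .
    . . . . . . . . . .
    . . . . . . . . . .
    . . . . . . . . . .
    . . . . . . . . . .
T2:
  2·area = 8  (B↔C swapped to make it positive)
  edge (14, 6)→(14, 10): d=(0,4) right/bottom  bias=-1
  edge (14, 10)→(12, 8): d=(-2,-2) top-left  bias=+0
  edge (12, 8)→(14, 6): d=(2,-2) top-left  bias=+0
    (2,0)@(5, 1): e=[36,0,-28] → .  [on edge]
    (9,0)@(19, 1): e=[-20,28,0] → .  [on edge]
    (3,1)@(7, 3): e=[28,0,-20] → .  [on edge]
    (8,1)@(17, 3): e=[-12,20,0] → .  [on edge]
    (4,2)@(9, 5): e=[20,0,-12] → .  [on edge]
    (7,2)@(15, 5): e=[-4,12,0] → .  [on edge]
    (5,3)@(11, 7): e=[12,0,-4] → .  [on edge]
    (6,3)@(13, 7): e=[4,4,0] → X  [on edge]
    (7,3)@(15, 7): e=[-4,8,4] → .
    (5,4)@(11, 9): e=[12,-4,0] → .  [on edge]
    (6,4)@(13, 9): e=[4,0,4] → X  [on edge]
    (7,4)@(15, 9): e=[-4,4,8] → .
    (4,5)@(9, 11): e=[20,-12,0] → .  [on edge]
    (7,5)@(15, 11): e=[-4,0,12] → .  [on edge]
  covered (2 px):
    . . . . . . . . . .
    . . . . . . . . . .
    . . . . . . . . . .
    . . . . . . X . . .
    . . . . . . X . . .
    . . . . . . . . . .

Answer: 17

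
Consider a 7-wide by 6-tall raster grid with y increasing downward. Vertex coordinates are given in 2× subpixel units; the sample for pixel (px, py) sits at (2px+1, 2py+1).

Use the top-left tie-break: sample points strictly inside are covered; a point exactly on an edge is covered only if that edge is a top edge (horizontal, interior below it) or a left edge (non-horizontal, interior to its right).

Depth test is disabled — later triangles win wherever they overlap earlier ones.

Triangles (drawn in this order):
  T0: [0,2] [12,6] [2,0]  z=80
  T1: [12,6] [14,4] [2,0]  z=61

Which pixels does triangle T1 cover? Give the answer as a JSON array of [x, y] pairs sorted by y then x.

T0:
  2·area = 32  (B↔C swapped to make it positive)
  edge (0, 2)→(2, 0): d=(2,-2) top-left  bias=+0
  edge (2, 0)→(12, 6): d=(10,6) right/bottom  bias=-1
  edge (12, 6)→(0, 2): d=(-12,-4) top-left  bias=+0
    (0,0)@(1, 1): e=[0,16,16] → #  [on edge]
    (1,0)@(3, 1): e=[4,4,24] → #
    (2,0)@(5, 1): e=[8,-8,32] → ·
    (0,1)@(1, 3): e=[4,36,-8] → ·
    (1,1)@(3, 3): e=[8,24,0] → #  [on edge]
    (2,1)@(5, 3): e=[12,12,8] → #
    (3,1)@(7, 3): e=[16,0,16] → ·  [on edge]
    (1,2)@(3, 5): e=[12,44,-24] → ·
    (2,2)@(5, 5): e=[16,32,-16] → ·
    (4,2)@(9, 5): e=[24,8,0] → #  [on edge]
    (5,2)@(11, 5): e=[28,-4,8] → ·
    (4,3)@(9, 7): e=[28,28,-24] → ·
  covered (5 px):
    # # · · · · ·
    · # # · · · ·
    · · · · # · ·
    · · · · · · ·
    · · · · · · ·
    · · · · · · ·
T1:
  2·area = 32  (B↔C swapped to make it positive)
  edge (12, 6)→(2, 0): d=(-10,-6) top-left  bias=+0
  edge (2, 0)→(14, 4): d=(12,4) right/bottom  bias=-1
  edge (14, 4)→(12, 6): d=(-2,2) right/bottom  bias=-1
    (2,0)@(5, 1): e=[8,0,24] → ·  [on edge]
    (3,1)@(7, 3): e=[0,16,16] → #  [on edge]
    (4,1)@(9, 3): e=[12,8,12] → #
    (5,1)@(11, 3): e=[24,0,8] → ·  [on edge]
    (3,2)@(7, 5): e=[-20,40,12] → ·
    (4,2)@(9, 5): e=[-8,32,8] → ·
    (5,2)@(11, 5): e=[4,24,4] → #
    (6,2)@(13, 5): e=[16,16,0] → ·  [on edge]
    (5,3)@(11, 7): e=[-16,48,0] → ·  [on edge]
    (4,4)@(9, 9): e=[-48,80,0] → ·  [on edge]
    (3,5)@(7, 11): e=[-80,112,0] → ·  [on edge]
  covered (3 px):
    · · · · · · ·
    · · · # # · ·
    · · · · · # ·
    · · · · · · ·
    · · · · · · ·
    · · · · · · ·

Result: [[3,1],[4,1],[5,2]]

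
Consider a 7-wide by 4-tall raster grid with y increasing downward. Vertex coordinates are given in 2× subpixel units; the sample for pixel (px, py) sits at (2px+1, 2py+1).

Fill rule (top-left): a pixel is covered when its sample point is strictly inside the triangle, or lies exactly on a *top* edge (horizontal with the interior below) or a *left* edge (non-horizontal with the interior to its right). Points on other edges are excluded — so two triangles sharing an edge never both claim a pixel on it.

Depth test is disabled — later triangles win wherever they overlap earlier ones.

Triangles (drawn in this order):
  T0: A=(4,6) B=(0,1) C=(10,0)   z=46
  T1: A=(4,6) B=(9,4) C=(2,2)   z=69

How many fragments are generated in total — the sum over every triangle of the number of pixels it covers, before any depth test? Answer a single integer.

T0:
  2·area = 54
  edge (4, 6)→(0, 1): d=(-4,-5) top-left  bias=+0
  edge (0, 1)→(10, 0): d=(10,-1) top-left  bias=+0
  edge (10, 0)→(4, 6): d=(-6,6) right/bottom  bias=-1
    (0,0)@(1, 1): e=[5,1,48] → X
    (1,0)@(3, 1): e=[15,3,36] → X
    (2,0)@(5, 1): e=[25,5,24] → X
    (3,0)@(7, 1): e=[35,7,12] → X
    (4,0)@(9, 1): e=[45,9,0] → .  [on edge]
    (0,1)@(1, 3): e=[-3,21,36] → .
    (1,1)@(3, 3): e=[7,23,24] → X
    (3,1)@(7, 3): e=[27,27,0] → .  [on edge]
    (1,2)@(3, 5): e=[-1,43,12] → .
    (2,2)@(5, 5): e=[9,45,0] → .  [on edge]
    (1,3)@(3, 7): e=[-9,63,0] → .  [on edge]
  covered (6 px):
    X X X X . . .
    . X X . . . .
    . . . . . . .
    . . . . . . .
T1:
  2·area = 24  (B↔C swapped to make it positive)
  edge (4, 6)→(2, 2): d=(-2,-4) top-left  bias=+0
  edge (2, 2)→(9, 4): d=(7,2) right/bottom  bias=-1
  edge (9, 4)→(4, 6): d=(-5,2) right/bottom  bias=-1
    (1,1)@(3, 3): e=[2,5,17] → X
    (2,1)@(5, 3): e=[10,1,13] → X
    (3,1)@(7, 3): e=[18,-3,9] → .
    (1,2)@(3, 5): e=[-2,19,7] → .
    (2,2)@(5, 5): e=[6,15,3] → X
    (3,2)@(7, 5): e=[14,11,-1] → .
    (2,3)@(5, 7): e=[2,29,-7] → .
  covered (3 px):
    . . . . . . .
    . X X . . . .
    . . X . . . .
    . . . . . . .

Result: 9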